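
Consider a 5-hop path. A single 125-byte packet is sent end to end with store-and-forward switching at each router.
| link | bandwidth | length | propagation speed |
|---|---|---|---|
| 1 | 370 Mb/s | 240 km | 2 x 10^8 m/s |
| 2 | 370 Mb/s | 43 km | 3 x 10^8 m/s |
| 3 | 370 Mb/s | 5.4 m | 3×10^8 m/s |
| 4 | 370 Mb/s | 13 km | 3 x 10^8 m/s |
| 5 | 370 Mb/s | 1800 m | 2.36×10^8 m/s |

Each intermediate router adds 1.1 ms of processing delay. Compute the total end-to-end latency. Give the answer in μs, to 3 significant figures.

5810 μs

L = 125 × 8 = 1000 bits.
Transmission delay per hop = L/R = 1000/370000000 = 2.7027 μs; 5 hops → 13.5135 μs.
Propagation delays (d/s per hop): 1200, 143.333, 0.018, 43.3333, 7.62712 μs; sum = 1394.31 μs.
Processing at 4 router(s): 4 × 1.1 ms = 4400 μs.
End-to-end = 5810 μs.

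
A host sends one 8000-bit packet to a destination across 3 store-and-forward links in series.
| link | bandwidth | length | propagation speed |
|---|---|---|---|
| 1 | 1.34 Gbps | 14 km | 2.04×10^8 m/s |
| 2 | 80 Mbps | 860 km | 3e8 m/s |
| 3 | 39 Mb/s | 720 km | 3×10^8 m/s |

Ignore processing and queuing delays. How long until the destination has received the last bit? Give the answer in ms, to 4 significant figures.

Transmission delays (L/R per hop): 0.00597015, 0.1, 0.205128 ms; sum = 0.311098 ms.
Propagation delays (d/s per hop): 0.0686275, 2.86667, 2.4 ms; sum = 5.33529 ms.
End-to-end = 5.646 ms.

5.646 ms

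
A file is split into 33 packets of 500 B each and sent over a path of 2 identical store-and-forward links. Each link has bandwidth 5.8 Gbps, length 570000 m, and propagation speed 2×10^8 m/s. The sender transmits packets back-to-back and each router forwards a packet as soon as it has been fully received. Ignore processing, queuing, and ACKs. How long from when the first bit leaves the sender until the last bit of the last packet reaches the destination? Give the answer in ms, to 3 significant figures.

Per-hop transmission t_tx = L/R = 4000/5800000000 = 0.000689655 ms.
Per-hop propagation t_prop = 570000/200000000 = 2.85 ms.
Pipeline fill: first packet needs 2·t_tx to clear all hops; remaining 32 packets each add one t_tx.
Total = (2+33-1)·t_tx + 2·t_prop = 34·0.000689655 + 2·2.85 = 5.72 ms.

5.72 ms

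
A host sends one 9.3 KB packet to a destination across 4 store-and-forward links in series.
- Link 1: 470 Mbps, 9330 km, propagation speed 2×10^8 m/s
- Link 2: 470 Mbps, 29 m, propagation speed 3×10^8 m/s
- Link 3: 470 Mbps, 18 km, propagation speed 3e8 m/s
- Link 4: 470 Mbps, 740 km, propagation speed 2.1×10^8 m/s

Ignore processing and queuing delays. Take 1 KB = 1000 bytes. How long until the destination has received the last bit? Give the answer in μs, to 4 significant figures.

50870 μs

L = 74400 bits.
Transmission delay per hop = L/R = 74400/470000000 = 158.298 μs; 4 hops → 633.191 μs.
Propagation delays (d/s per hop): 46650, 0.0966667, 60, 3523.81 μs; sum = 50233.9 μs.
End-to-end = 50870 μs.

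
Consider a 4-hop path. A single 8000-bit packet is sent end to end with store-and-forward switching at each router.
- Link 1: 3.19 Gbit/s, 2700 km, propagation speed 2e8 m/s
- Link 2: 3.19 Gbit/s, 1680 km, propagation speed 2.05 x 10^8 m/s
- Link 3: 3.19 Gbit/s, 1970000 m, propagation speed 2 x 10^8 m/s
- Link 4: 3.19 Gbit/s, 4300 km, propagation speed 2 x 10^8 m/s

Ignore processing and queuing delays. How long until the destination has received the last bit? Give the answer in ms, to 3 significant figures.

53.1 ms

Transmission delay per hop = L/R = 8000/3190000000 = 0.00250784 ms; 4 hops → 0.0100313 ms.
Propagation delays (d/s per hop): 13.5, 8.19512, 9.85, 21.5 ms; sum = 53.0451 ms.
End-to-end = 53.1 ms.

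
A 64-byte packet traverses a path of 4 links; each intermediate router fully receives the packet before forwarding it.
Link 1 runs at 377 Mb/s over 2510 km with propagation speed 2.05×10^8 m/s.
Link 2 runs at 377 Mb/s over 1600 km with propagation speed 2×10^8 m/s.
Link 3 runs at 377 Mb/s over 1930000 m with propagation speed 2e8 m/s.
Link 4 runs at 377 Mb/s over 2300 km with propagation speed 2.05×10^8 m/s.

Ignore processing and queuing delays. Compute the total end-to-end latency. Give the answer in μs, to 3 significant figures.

41100 μs

L = 64 × 8 = 512 bits.
Transmission delay per hop = L/R = 512/377000000 = 1.35809 μs; 4 hops → 5.43236 μs.
Propagation delays (d/s per hop): 12243.9, 8000, 9650, 11219.5 μs; sum = 41113.4 μs.
End-to-end = 41100 μs.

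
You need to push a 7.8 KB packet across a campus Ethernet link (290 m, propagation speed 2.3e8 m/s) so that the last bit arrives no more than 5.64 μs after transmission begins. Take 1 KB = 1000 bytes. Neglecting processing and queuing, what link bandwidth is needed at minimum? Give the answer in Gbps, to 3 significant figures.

14.2 Gbps

L = 62400 bits.
Propagation delay = 290 / 2.3e+08 = 1.26087 μs.
Transmission budget = 5.64 − 1.26087 = 4.37913 μs.
R ≥ L / t_tx = 62400 bits / 4.37913e-06 s = 14.2 Gbps.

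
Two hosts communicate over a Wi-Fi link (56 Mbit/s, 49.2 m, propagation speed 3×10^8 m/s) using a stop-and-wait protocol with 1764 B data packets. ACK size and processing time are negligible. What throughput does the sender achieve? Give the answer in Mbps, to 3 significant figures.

t_tx = L/R = 14112/56000000 = 0.000252 s.
t_prop = 49.2/300000000 = 1.64e-07 s; RTT = 3.28e-07 s.
Cycle = t_tx + RTT = 0.000252328 s.
Throughput = L / cycle = 14112 / 0.000252328 = 55.9 Mbps.

55.9 Mbps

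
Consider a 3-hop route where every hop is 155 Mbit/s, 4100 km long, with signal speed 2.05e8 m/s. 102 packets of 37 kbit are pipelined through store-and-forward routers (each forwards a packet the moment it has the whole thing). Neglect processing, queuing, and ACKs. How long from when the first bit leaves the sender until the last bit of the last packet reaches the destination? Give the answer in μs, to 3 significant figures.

84800 μs

Per-hop transmission t_tx = L/R = 37000/155000000 = 238.71 μs.
Per-hop propagation t_prop = 4100000/2.05e+08 = 20000 μs.
Pipeline fill: first packet needs 3·t_tx to clear all hops; remaining 101 packets each add one t_tx.
Total = (3+102-1)·t_tx + 3·t_prop = 104·238.71 + 3·20000 = 84800 μs.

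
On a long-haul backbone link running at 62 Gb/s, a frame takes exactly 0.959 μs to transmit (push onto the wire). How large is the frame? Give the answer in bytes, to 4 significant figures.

7432 bytes

L = R × t_tx = 62000000000 b/s × 9.59e-07 s = 59458 bits.
In bytes: 59458 / 8 = 7432 bytes.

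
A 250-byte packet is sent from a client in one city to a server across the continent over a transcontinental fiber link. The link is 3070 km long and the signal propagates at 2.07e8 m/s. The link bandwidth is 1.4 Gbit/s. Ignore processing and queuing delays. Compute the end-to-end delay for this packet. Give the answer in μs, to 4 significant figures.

14830 μs

L = 250 × 8 = 2000 bits.
Transmission delay = L/R = 2000 / 1400000000 = 1.42857 μs.
Propagation delay = d/s = 3070000 m / 2.07e+08 m/s = 14830.9 μs.
Total = 14830 μs.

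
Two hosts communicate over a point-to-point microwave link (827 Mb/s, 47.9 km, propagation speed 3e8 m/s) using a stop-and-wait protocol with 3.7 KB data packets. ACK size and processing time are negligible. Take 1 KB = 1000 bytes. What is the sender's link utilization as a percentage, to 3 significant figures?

10.1 %

t_tx = L/R = 29600/827000000 = 3.5792e-05 s.
t_prop = 47900/300000000 = 0.000159667 s; RTT = 0.000319333 s.
Cycle = t_tx + RTT = 0.000355125 s.
Utilization = t_tx / cycle = 3.5792e-05/0.000355125 = 10.1 %.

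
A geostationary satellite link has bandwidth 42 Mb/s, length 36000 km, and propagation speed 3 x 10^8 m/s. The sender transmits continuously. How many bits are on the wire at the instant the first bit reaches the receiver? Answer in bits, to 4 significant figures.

Propagation delay = 36000000 / 300000000 = 0.12 s.
BDP = R × t_prop = 42000000 × 0.12 = 5040000 bits.

5040000 bits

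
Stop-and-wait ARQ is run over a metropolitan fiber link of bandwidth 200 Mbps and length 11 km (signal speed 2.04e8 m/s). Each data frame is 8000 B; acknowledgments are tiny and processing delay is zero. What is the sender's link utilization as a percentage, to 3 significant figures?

t_tx = L/R = 64000/200000000 = 0.00032 s.
t_prop = 11000/204000000 = 5.39216e-05 s; RTT = 0.000107843 s.
Cycle = t_tx + RTT = 0.000427843 s.
Utilization = t_tx / cycle = 0.00032/0.000427843 = 74.8 %.

74.8 %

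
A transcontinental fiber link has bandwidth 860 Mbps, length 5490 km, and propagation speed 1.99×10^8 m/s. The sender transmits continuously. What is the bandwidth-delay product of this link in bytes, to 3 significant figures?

2970000 bytes

Propagation delay = 5490000 / 199000000 = 0.0275879 s.
BDP = R × t_prop = 860000000 × 0.0275879 = 23725600 bits.
In bytes: 23725600/8 = 2970000 bytes.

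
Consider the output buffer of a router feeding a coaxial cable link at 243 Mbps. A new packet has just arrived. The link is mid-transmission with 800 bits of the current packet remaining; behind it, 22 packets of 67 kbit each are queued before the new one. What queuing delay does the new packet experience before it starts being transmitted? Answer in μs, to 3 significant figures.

6070 μs

Each queued packet: L/R = 67000/243000000 = 275.72 μs.
22 queued → 6065.84 μs.
Plus remaining 800 bits of current packet: 3.29218 μs.
Queuing delay = 6070 μs.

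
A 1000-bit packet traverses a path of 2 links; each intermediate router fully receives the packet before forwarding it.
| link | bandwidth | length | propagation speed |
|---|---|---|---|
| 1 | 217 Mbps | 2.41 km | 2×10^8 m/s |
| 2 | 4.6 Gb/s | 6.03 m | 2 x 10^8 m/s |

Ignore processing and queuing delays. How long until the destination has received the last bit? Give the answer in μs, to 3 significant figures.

16.9 μs

Transmission delays (L/R per hop): 4.60829, 0.217391 μs; sum = 4.82569 μs.
Propagation delays (d/s per hop): 12.05, 0.03015 μs; sum = 12.0802 μs.
End-to-end = 16.9 μs.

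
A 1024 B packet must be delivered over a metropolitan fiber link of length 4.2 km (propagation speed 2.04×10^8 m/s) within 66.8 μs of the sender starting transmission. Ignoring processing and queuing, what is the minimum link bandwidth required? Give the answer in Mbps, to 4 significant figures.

L = 8192 bits.
Propagation delay = 4200 / 204000000 = 20.5882 μs.
Transmission budget = 66.8 − 20.5882 = 46.2118 μs.
R ≥ L / t_tx = 8192 bits / 4.62118e-05 s = 177.3 Mbps.

177.3 Mbps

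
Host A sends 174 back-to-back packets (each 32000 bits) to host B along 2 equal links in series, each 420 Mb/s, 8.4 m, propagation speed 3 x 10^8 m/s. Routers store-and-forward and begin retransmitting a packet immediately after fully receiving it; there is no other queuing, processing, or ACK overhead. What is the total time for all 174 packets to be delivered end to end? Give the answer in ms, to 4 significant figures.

13.33 ms

Per-hop transmission t_tx = L/R = 32000/420000000 = 0.0761905 ms.
Per-hop propagation t_prop = 8.4/300000000 = 2.8e-05 ms.
Pipeline fill: first packet needs 2·t_tx to clear all hops; remaining 173 packets each add one t_tx.
Total = (2+174-1)·t_tx + 2·t_prop = 175·0.0761905 + 2·2.8e-05 = 13.33 ms.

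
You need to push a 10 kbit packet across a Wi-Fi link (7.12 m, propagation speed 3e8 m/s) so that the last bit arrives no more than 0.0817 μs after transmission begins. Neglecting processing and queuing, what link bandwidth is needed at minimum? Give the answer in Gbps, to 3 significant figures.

Propagation delay = 7.12 / 300000000 = 0.0237333 μs.
Transmission budget = 0.0817 − 0.0237333 = 0.0579667 μs.
R ≥ L / t_tx = 10000 bits / 5.79667e-08 s = 173 Gbps.

173 Gbps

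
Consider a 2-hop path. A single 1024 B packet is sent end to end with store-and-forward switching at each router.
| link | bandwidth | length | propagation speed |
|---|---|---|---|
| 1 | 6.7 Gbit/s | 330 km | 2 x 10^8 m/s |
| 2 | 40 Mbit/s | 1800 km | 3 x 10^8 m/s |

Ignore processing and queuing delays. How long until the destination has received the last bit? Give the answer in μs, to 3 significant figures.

L = 1024 × 8 = 8192 bits.
Transmission delays (L/R per hop): 1.22269, 204.8 μs; sum = 206.023 μs.
Propagation delays (d/s per hop): 1650, 6000 μs; sum = 7650 μs.
End-to-end = 7860 μs.

7860 μs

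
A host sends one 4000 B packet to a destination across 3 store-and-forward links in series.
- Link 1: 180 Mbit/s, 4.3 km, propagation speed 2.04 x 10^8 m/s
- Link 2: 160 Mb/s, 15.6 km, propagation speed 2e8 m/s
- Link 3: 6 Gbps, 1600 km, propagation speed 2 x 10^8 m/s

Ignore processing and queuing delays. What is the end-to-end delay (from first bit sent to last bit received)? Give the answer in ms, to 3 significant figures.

8.48 ms

L = 4000 × 8 = 32000 bits.
Transmission delays (L/R per hop): 0.177778, 0.2, 0.00533333 ms; sum = 0.383111 ms.
Propagation delays (d/s per hop): 0.0210784, 0.078, 8 ms; sum = 8.09908 ms.
End-to-end = 8.48 ms.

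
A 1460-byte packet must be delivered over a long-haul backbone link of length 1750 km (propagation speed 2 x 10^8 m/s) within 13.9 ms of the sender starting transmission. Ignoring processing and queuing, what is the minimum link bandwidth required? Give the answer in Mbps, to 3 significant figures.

L = 11680 bits.
Propagation delay = 1750000 / 200000000 = 8.75 ms.
Transmission budget = 13.9 − 8.75 = 5.15 ms.
R ≥ L / t_tx = 11680 bits / 0.00515 s = 2.27 Mbps.

2.27 Mbps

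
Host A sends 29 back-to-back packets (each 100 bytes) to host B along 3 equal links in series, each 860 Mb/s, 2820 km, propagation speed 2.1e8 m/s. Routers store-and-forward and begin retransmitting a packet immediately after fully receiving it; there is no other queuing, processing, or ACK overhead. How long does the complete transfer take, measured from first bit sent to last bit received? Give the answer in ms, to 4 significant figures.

40.31 ms

Per-hop transmission t_tx = L/R = 800/860000000 = 0.000930233 ms.
Per-hop propagation t_prop = 2820000/210000000 = 13.4286 ms.
Pipeline fill: first packet needs 3·t_tx to clear all hops; remaining 28 packets each add one t_tx.
Total = (3+29-1)·t_tx + 3·t_prop = 31·0.000930233 + 3·13.4286 = 40.31 ms.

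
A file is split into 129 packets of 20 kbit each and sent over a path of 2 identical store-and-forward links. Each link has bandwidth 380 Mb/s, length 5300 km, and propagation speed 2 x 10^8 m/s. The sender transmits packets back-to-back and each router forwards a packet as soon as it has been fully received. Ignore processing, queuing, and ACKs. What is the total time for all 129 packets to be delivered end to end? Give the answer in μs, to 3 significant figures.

59800 μs

Per-hop transmission t_tx = L/R = 20000/380000000 = 52.6316 μs.
Per-hop propagation t_prop = 5300000/200000000 = 26500 μs.
Pipeline fill: first packet needs 2·t_tx to clear all hops; remaining 128 packets each add one t_tx.
Total = (2+129-1)·t_tx + 2·t_prop = 130·52.6316 + 2·26500 = 59800 μs.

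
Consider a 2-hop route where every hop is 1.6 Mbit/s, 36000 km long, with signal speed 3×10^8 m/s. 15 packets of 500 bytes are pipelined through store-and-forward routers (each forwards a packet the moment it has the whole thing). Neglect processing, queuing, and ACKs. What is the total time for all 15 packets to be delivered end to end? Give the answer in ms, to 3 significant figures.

280 ms

Per-hop transmission t_tx = L/R = 4000/1600000 = 2.5 ms.
Per-hop propagation t_prop = 36000000/300000000 = 120 ms.
Pipeline fill: first packet needs 2·t_tx to clear all hops; remaining 14 packets each add one t_tx.
Total = (2+15-1)·t_tx + 2·t_prop = 16·2.5 + 2·120 = 280 ms.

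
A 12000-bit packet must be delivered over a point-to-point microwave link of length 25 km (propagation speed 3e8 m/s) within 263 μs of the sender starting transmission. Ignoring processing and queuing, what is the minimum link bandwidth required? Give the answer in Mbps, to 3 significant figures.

Propagation delay = 25000 / 300000000 = 83.3333 μs.
Transmission budget = 263 − 83.3333 = 179.667 μs.
R ≥ L / t_tx = 12000 bits / 0.000179667 s = 66.8 Mbps.

66.8 Mbps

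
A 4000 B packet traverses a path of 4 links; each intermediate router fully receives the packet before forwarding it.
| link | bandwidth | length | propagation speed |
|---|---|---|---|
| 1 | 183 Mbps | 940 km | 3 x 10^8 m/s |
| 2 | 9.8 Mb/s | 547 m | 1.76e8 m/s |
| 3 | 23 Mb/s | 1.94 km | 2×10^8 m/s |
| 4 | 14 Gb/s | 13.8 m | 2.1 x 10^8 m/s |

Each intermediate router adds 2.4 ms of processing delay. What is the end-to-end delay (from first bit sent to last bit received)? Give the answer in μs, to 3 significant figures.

15200 μs

L = 4000 × 8 = 32000 bits.
Transmission delays (L/R per hop): 174.863, 3265.31, 1391.3, 2.28571 μs; sum = 4833.76 μs.
Propagation delays (d/s per hop): 3133.33, 3.10795, 9.7, 0.0657143 μs; sum = 3146.21 μs.
Processing at 3 router(s): 3 × 2.4 ms = 7200 μs.
End-to-end = 15200 μs.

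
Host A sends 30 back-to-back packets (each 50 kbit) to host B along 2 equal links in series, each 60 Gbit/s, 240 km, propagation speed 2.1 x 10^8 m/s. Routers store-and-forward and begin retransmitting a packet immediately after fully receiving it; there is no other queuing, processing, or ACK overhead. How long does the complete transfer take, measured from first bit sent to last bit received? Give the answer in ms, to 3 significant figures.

2.31 ms

Per-hop transmission t_tx = L/R = 50000/60000000000 = 0.000833333 ms.
Per-hop propagation t_prop = 240000/210000000 = 1.14286 ms.
Pipeline fill: first packet needs 2·t_tx to clear all hops; remaining 29 packets each add one t_tx.
Total = (2+30-1)·t_tx + 2·t_prop = 31·0.000833333 + 2·1.14286 = 2.31 ms.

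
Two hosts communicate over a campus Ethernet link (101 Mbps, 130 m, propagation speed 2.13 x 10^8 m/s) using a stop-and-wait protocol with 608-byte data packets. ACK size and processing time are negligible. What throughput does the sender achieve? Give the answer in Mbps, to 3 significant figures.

t_tx = L/R = 4864/101000000 = 4.81584e-05 s.
t_prop = 130/213000000 = 6.10329e-07 s; RTT = 1.22066e-06 s.
Cycle = t_tx + RTT = 4.93791e-05 s.
Throughput = L / cycle = 4864 / 4.93791e-05 = 98.5 Mbps.

98.5 Mbps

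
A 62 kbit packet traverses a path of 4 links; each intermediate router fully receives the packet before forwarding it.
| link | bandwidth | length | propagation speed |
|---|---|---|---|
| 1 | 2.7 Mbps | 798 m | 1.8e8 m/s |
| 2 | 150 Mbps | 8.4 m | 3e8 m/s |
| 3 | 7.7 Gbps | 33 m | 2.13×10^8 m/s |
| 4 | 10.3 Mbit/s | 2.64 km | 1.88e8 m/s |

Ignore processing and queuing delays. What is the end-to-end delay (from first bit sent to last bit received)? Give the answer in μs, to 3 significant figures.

29400 μs

L = 62000 bits.
Transmission delays (L/R per hop): 22963, 413.333, 8.05195, 6019.42 μs; sum = 29403.8 μs.
Propagation delays (d/s per hop): 4.43333, 0.028, 0.15493, 14.0426 μs; sum = 18.6588 μs.
End-to-end = 29400 μs.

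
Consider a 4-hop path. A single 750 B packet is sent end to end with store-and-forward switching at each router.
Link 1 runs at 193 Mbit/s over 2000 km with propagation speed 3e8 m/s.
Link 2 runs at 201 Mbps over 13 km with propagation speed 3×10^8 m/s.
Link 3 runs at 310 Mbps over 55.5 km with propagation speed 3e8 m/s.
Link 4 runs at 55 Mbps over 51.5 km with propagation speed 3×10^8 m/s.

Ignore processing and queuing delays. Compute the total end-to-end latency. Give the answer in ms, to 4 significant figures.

7.256 ms

L = 750 × 8 = 6000 bits.
Transmission delays (L/R per hop): 0.0310881, 0.0298507, 0.0193548, 0.109091 ms; sum = 0.189385 ms.
Propagation delays (d/s per hop): 6.66667, 0.0433333, 0.185, 0.171667 ms; sum = 7.06667 ms.
End-to-end = 7.256 ms.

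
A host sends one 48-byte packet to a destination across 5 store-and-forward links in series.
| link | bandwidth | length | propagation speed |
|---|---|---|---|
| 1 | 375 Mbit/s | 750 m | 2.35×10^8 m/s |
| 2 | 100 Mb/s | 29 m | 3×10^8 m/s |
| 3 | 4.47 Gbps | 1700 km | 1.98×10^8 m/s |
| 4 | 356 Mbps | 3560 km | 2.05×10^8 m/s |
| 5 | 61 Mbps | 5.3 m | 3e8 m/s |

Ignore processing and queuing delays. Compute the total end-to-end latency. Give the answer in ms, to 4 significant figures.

L = 48 × 8 = 384 bits.
Transmission delays (L/R per hop): 0.001024, 0.00384, 8.5906e-05, 0.00107865, 0.00629508 ms; sum = 0.0123236 ms.
Propagation delays (d/s per hop): 0.00319149, 9.66667e-05, 8.58586, 17.3659, 1.76667e-05 ms; sum = 25.955 ms.
End-to-end = 25.97 ms.

25.97 ms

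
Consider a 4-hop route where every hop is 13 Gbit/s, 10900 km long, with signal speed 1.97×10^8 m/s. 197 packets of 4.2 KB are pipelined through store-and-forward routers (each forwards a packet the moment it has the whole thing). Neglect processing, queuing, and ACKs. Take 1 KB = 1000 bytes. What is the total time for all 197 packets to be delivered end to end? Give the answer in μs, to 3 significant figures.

Per-hop transmission t_tx = L/R = 33600/13000000000 = 2.58462 μs.
Per-hop propagation t_prop = 10900000/197000000 = 55329.9 μs.
Pipeline fill: first packet needs 4·t_tx to clear all hops; remaining 196 packets each add one t_tx.
Total = (4+197-1)·t_tx + 4·t_prop = 200·2.58462 + 4·55329.9 = 222000 μs.

222000 μs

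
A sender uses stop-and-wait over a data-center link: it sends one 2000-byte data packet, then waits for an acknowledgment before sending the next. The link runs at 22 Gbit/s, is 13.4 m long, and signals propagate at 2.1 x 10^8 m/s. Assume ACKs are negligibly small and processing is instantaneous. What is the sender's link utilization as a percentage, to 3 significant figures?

t_tx = L/R = 16000/22000000000 = 7.27273e-07 s.
t_prop = 13.4/210000000 = 6.38095e-08 s; RTT = 1.27619e-07 s.
Cycle = t_tx + RTT = 8.54892e-07 s.
Utilization = t_tx / cycle = 7.27273e-07/8.54892e-07 = 85.1 %.

85.1 %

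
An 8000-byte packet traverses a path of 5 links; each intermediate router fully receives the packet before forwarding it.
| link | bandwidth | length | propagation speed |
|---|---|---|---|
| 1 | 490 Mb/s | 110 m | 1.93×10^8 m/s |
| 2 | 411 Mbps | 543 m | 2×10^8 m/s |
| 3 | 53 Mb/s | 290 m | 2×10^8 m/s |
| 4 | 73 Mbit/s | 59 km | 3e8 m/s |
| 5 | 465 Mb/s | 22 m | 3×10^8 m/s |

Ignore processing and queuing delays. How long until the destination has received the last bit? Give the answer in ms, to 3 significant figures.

2.71 ms

L = 8000 × 8 = 64000 bits.
Transmission delays (L/R per hop): 0.130612, 0.155718, 1.20755, 0.876712, 0.137634 ms; sum = 2.50822 ms.
Propagation delays (d/s per hop): 0.000569948, 0.002715, 0.00145, 0.196667, 7.33333e-05 ms; sum = 0.201475 ms.
End-to-end = 2.71 ms.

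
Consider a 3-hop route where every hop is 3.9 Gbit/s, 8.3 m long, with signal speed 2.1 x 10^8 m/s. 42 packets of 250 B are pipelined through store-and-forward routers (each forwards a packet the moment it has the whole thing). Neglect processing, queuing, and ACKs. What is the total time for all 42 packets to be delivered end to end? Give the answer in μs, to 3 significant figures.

22.7 μs

Per-hop transmission t_tx = L/R = 2000/3900000000 = 0.512821 μs.
Per-hop propagation t_prop = 8.3/210000000 = 0.0395238 μs.
Pipeline fill: first packet needs 3·t_tx to clear all hops; remaining 41 packets each add one t_tx.
Total = (3+42-1)·t_tx + 3·t_prop = 44·0.512821 + 3·0.0395238 = 22.7 μs.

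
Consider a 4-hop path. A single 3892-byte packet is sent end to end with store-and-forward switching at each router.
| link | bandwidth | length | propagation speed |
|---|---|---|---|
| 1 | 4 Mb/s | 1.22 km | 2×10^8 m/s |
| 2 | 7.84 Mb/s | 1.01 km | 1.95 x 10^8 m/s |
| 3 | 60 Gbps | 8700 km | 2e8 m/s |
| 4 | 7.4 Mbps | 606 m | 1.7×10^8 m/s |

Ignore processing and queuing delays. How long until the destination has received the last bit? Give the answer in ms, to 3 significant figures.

L = 3892 × 8 = 31136 bits.
Transmission delays (L/R per hop): 7.784, 3.97143, 0.000518933, 4.20757 ms; sum = 15.9635 ms.
Propagation delays (d/s per hop): 0.0061, 0.00517949, 43.5, 0.00356471 ms; sum = 43.5148 ms.
End-to-end = 59.5 ms.

59.5 ms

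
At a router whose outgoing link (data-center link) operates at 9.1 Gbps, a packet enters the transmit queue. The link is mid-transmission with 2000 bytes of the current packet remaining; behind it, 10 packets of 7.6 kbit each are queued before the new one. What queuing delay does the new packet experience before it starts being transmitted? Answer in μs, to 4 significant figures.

10.11 μs

Each queued packet: L/R = 7600/9100000000 = 0.835165 μs.
10 queued → 8.35165 μs.
Plus remaining 16000 bits of current packet: 1.75824 μs.
Queuing delay = 10.11 μs.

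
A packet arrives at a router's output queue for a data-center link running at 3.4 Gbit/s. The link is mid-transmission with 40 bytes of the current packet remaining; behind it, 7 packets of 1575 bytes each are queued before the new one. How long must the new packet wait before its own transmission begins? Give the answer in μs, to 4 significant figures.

26.04 μs

Each queued packet: L/R = 12600/3400000000 = 3.70588 μs.
7 queued → 25.9412 μs.
Plus remaining 320 bits of current packet: 0.0941176 μs.
Queuing delay = 26.04 μs.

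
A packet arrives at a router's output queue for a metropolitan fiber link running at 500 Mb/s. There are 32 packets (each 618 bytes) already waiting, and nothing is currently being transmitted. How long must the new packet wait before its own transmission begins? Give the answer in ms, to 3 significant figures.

Each queued packet: L/R = 4944/500000000 = 0.009888 ms.
32 queued → 0.316416 ms.
Queuing delay = 0.316 ms.

0.316 ms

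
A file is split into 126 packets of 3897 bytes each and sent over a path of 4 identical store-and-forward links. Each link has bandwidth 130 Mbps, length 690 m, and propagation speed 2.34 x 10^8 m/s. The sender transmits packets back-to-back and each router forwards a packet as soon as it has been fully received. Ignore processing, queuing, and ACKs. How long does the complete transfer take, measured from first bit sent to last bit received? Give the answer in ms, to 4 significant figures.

30.95 ms

Per-hop transmission t_tx = L/R = 31176/130000000 = 0.239815 ms.
Per-hop propagation t_prop = 690/234000000 = 0.00294872 ms.
Pipeline fill: first packet needs 4·t_tx to clear all hops; remaining 125 packets each add one t_tx.
Total = (4+126-1)·t_tx + 4·t_prop = 129·0.239815 + 4·0.00294872 = 30.95 ms.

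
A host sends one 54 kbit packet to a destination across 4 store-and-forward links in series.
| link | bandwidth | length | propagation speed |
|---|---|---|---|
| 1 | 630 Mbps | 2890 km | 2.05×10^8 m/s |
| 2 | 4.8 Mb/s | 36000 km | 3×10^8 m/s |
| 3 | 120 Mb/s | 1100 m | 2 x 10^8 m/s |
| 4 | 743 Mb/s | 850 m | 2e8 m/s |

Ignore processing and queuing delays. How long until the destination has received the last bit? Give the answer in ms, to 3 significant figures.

L = 54000 bits.
Transmission delays (L/R per hop): 0.0857143, 11.25, 0.45, 0.0726783 ms; sum = 11.8584 ms.
Propagation delays (d/s per hop): 14.0976, 120, 0.0055, 0.00425 ms; sum = 134.107 ms.
End-to-end = 146 ms.

146 ms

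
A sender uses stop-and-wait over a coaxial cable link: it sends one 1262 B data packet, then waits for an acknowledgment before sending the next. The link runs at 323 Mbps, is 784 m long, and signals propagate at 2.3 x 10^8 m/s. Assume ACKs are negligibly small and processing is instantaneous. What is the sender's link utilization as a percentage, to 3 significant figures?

82.1 %

t_tx = L/R = 10096/323000000 = 3.1257e-05 s.
t_prop = 784/2.3e+08 = 3.4087e-06 s; RTT = 6.81739e-06 s.
Cycle = t_tx + RTT = 3.80744e-05 s.
Utilization = t_tx / cycle = 3.1257e-05/3.80744e-05 = 82.1 %.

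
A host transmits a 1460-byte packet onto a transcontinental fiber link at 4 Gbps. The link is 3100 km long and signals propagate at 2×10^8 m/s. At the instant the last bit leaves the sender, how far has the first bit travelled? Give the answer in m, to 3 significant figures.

584 m

t_tx = L/R = 11680/4000000000 = 2.92e-06 s.
Distance = s × t_tx = 200000000 × 2.92e-06 = 584 m.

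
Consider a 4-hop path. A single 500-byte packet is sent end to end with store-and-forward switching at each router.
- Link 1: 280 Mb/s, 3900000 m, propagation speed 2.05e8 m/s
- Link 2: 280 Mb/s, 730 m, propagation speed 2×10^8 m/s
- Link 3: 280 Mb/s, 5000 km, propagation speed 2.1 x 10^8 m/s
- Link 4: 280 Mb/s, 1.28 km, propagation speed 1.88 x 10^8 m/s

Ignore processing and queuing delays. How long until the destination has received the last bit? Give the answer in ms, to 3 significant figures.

42.9 ms

L = 500 × 8 = 4000 bits.
Transmission delay per hop = L/R = 4000/280000000 = 0.0142857 ms; 4 hops → 0.0571429 ms.
Propagation delays (d/s per hop): 19.0244, 0.00365, 23.8095, 0.00680851 ms; sum = 42.8444 ms.
End-to-end = 42.9 ms.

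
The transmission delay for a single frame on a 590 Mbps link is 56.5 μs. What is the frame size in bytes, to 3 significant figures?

L = R × t_tx = 590000000 b/s × 5.65e-05 s = 33335 bits.
In bytes: 33335 / 8 = 4170 bytes.

4170 bytes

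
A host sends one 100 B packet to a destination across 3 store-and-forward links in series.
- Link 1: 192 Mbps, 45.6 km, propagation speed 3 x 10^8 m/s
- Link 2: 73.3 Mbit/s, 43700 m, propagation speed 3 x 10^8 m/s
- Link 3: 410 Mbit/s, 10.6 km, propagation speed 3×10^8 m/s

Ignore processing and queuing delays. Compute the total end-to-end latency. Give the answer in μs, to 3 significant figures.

L = 100 × 8 = 800 bits.
Transmission delays (L/R per hop): 4.16667, 10.9141, 1.95122 μs; sum = 17.0319 μs.
Propagation delays (d/s per hop): 152, 145.667, 35.3333 μs; sum = 333 μs.
End-to-end = 350 μs.

350 μs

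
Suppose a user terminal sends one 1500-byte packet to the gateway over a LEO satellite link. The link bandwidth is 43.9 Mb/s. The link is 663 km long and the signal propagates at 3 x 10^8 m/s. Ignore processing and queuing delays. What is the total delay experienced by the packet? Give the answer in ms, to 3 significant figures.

L = 1500 × 8 = 12000 bits.
Transmission delay = L/R = 12000 / 43900000 = 0.273349 ms.
Propagation delay = d/s = 663000 m / 300000000 m/s = 2.21 ms.
Total = 2.48 ms.

2.48 ms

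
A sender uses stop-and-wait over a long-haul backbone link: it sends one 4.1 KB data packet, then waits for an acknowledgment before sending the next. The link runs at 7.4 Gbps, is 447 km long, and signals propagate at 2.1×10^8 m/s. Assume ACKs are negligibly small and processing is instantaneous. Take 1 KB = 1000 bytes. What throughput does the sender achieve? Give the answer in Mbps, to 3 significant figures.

7.70 Mbps

t_tx = L/R = 32800/7400000000 = 4.43243e-06 s.
t_prop = 447000/210000000 = 0.00212857 s; RTT = 0.00425714 s.
Cycle = t_tx + RTT = 0.00426158 s.
Throughput = L / cycle = 32800 / 0.00426158 = 7.70 Mbps.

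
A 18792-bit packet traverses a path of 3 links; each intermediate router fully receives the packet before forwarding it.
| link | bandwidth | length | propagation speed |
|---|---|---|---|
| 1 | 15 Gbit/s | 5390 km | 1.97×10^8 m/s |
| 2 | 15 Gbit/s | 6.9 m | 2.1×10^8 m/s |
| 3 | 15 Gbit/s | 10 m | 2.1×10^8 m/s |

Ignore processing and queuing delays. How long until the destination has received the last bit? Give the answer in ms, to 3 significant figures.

27.4 ms

Transmission delay per hop = L/R = 18792/15000000000 = 0.0012528 ms; 3 hops → 0.0037584 ms.
Propagation delays (d/s per hop): 27.3604, 3.28571e-05, 4.7619e-05 ms; sum = 27.3605 ms.
End-to-end = 27.4 ms.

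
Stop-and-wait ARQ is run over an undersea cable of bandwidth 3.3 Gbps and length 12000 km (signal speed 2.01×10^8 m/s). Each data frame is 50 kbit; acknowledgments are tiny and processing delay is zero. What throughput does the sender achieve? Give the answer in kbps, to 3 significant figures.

t_tx = L/R = 50000/3300000000 = 1.51515e-05 s.
t_prop = 12000000/2.01e+08 = 0.0597015 s; RTT = 0.119403 s.
Cycle = t_tx + RTT = 0.119418 s.
Throughput = L / cycle = 50000 / 0.119418 = 419 kbps.

419 kbps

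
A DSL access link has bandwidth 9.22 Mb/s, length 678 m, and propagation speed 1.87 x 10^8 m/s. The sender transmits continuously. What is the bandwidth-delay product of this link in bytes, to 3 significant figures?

Propagation delay = 678 / 187000000 = 3.62567e-06 s.
BDP = R × t_prop = 9220000 × 3.62567e-06 = 33.4287 bits.
In bytes: 33.4287/8 = 4.18 bytes.

4.18 bytes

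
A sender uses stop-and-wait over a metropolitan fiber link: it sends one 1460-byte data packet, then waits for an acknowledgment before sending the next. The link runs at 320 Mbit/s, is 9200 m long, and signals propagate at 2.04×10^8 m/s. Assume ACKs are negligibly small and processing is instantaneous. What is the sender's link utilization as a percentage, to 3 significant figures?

t_tx = L/R = 11680/320000000 = 3.65e-05 s.
t_prop = 9200/204000000 = 4.5098e-05 s; RTT = 9.01961e-05 s.
Cycle = t_tx + RTT = 0.000126696 s.
Utilization = t_tx / cycle = 3.65e-05/0.000126696 = 28.8 %.

28.8 %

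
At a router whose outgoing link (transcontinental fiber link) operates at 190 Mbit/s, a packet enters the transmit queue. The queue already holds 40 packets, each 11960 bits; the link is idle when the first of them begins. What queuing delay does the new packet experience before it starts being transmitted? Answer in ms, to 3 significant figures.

2.52 ms

Each queued packet: L/R = 11960/190000000 = 0.0629474 ms.
40 queued → 2.51789 ms.
Queuing delay = 2.52 ms.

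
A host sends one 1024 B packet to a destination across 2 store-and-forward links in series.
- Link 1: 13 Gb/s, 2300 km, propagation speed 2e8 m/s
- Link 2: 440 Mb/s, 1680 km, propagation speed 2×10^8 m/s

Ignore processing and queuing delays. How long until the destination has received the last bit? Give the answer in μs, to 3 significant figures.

19900 μs

L = 1024 × 8 = 8192 bits.
Transmission delays (L/R per hop): 0.630154, 18.6182 μs; sum = 19.2483 μs.
Propagation delays (d/s per hop): 11500, 8400 μs; sum = 19900 μs.
End-to-end = 19900 μs.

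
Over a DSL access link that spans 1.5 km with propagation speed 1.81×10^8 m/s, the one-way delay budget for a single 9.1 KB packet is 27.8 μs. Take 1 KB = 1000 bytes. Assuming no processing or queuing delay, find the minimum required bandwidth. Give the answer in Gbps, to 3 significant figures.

3.73 Gbps

L = 72800 bits.
Propagation delay = 1500 / 181000000 = 8.28729 μs.
Transmission budget = 27.8 − 8.28729 = 19.5127 μs.
R ≥ L / t_tx = 72800 bits / 1.95127e-05 s = 3.73 Gbps.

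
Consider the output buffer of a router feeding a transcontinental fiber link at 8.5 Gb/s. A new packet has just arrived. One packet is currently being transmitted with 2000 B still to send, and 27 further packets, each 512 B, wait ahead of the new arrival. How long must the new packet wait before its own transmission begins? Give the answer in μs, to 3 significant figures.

Each queued packet: L/R = 4096/8500000000 = 0.481882 μs.
27 queued → 13.0108 μs.
Plus remaining 16000 bits of current packet: 1.88235 μs.
Queuing delay = 14.9 μs.

14.9 μs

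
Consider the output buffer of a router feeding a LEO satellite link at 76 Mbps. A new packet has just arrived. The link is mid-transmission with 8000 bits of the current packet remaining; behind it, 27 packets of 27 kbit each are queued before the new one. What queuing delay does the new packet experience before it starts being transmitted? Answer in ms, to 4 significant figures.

9.697 ms

Each queued packet: L/R = 27000/76000000 = 0.355263 ms.
27 queued → 9.59211 ms.
Plus remaining 8000 bits of current packet: 0.105263 ms.
Queuing delay = 9.697 ms.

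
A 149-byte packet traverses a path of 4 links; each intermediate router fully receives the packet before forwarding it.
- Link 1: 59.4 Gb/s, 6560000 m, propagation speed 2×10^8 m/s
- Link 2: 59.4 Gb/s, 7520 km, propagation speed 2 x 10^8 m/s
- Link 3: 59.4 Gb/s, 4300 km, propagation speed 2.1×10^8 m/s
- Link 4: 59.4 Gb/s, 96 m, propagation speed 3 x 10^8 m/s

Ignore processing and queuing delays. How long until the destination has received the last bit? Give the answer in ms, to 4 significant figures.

L = 149 × 8 = 1192 bits.
Transmission delay per hop = L/R = 1192/59400000000 = 2.00673e-05 ms; 4 hops → 8.02694e-05 ms.
Propagation delays (d/s per hop): 32.8, 37.6, 20.4762, 0.00032 ms; sum = 90.8765 ms.
End-to-end = 90.88 ms.

90.88 ms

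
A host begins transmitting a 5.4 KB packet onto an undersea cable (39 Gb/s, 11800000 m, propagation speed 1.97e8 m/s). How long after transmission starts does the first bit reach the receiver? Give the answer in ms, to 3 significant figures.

59.9 ms

First bit experiences only propagation delay: d/s = 11800000/197000000 = 59.9 ms.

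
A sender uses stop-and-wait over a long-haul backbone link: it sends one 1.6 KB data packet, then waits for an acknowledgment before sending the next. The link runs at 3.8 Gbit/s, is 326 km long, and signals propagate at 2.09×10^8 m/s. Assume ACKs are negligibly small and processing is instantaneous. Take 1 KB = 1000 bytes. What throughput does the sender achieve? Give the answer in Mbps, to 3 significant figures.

4.10 Mbps

t_tx = L/R = 12800/3800000000 = 3.36842e-06 s.
t_prop = 326000/209000000 = 0.00155981 s; RTT = 0.00311962 s.
Cycle = t_tx + RTT = 0.00312299 s.
Throughput = L / cycle = 12800 / 0.00312299 = 4.10 Mbps.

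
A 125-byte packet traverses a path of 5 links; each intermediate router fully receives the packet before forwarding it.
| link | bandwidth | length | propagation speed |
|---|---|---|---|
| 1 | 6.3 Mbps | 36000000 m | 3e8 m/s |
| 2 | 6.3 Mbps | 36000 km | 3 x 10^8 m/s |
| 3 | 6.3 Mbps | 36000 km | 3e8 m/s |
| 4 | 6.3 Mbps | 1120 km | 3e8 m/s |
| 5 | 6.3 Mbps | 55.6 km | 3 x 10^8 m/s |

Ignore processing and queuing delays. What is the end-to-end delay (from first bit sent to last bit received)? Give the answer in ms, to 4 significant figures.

364.7 ms

L = 125 × 8 = 1000 bits.
Transmission delay per hop = L/R = 1000/6300000 = 0.15873 ms; 5 hops → 0.793651 ms.
Propagation delays (d/s per hop): 120, 120, 120, 3.73333, 0.185333 ms; sum = 363.919 ms.
End-to-end = 364.7 ms.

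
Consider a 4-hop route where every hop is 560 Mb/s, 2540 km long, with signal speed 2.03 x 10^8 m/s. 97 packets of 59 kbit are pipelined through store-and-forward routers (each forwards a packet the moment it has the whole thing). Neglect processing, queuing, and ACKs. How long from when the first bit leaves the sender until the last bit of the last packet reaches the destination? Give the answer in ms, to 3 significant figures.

60.6 ms

Per-hop transmission t_tx = L/R = 59000/560000000 = 0.105357 ms.
Per-hop propagation t_prop = 2540000/2.03e+08 = 12.5123 ms.
Pipeline fill: first packet needs 4·t_tx to clear all hops; remaining 96 packets each add one t_tx.
Total = (4+97-1)·t_tx + 4·t_prop = 100·0.105357 + 4·12.5123 = 60.6 ms.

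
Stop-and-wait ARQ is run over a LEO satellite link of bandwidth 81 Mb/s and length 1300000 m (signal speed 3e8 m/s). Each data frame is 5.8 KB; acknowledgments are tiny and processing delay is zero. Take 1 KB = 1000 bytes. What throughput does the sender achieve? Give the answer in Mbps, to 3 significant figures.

5.02 Mbps

t_tx = L/R = 46400/81000000 = 0.00057284 s.
t_prop = 1300000/300000000 = 0.00433333 s; RTT = 0.00866667 s.
Cycle = t_tx + RTT = 0.00923951 s.
Throughput = L / cycle = 46400 / 0.00923951 = 5.02 Mbps.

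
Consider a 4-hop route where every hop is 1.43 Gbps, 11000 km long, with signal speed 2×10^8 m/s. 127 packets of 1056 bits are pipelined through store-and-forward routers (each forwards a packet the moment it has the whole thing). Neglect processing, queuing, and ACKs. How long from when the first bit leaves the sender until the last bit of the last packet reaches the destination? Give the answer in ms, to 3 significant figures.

220 ms

Per-hop transmission t_tx = L/R = 1056/1430000000 = 0.000738462 ms.
Per-hop propagation t_prop = 11000000/200000000 = 55 ms.
Pipeline fill: first packet needs 4·t_tx to clear all hops; remaining 126 packets each add one t_tx.
Total = (4+127-1)·t_tx + 4·t_prop = 130·0.000738462 + 4·55 = 220 ms.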